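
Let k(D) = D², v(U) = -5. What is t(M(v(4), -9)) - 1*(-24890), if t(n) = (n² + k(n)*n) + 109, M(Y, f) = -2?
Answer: 24995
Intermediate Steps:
t(n) = 109 + n² + n³ (t(n) = (n² + n²*n) + 109 = (n² + n³) + 109 = 109 + n² + n³)
t(M(v(4), -9)) - 1*(-24890) = (109 + (-2)² + (-2)³) - 1*(-24890) = (109 + 4 - 8) + 24890 = 105 + 24890 = 24995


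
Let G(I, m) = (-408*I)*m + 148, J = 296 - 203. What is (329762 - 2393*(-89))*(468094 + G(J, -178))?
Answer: 3919809768486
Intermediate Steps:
J = 93
G(I, m) = 148 - 408*I*m (G(I, m) = -408*I*m + 148 = 148 - 408*I*m)
(329762 - 2393*(-89))*(468094 + G(J, -178)) = (329762 - 2393*(-89))*(468094 + (148 - 408*93*(-178))) = (329762 + 212977)*(468094 + (148 + 6754032)) = 542739*(468094 + 6754180) = 542739*7222274 = 3919809768486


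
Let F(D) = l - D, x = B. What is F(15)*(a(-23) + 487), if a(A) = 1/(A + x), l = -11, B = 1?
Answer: -139269/11 ≈ -12661.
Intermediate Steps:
x = 1
a(A) = 1/(1 + A) (a(A) = 1/(A + 1) = 1/(1 + A))
F(D) = -11 - D
F(15)*(a(-23) + 487) = (-11 - 1*15)*(1/(1 - 23) + 487) = (-11 - 15)*(1/(-22) + 487) = -26*(-1/22 + 487) = -26*10713/22 = -139269/11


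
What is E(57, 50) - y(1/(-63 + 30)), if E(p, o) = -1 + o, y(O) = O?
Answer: 1618/33 ≈ 49.030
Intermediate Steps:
E(57, 50) - y(1/(-63 + 30)) = (-1 + 50) - 1/(-63 + 30) = 49 - 1/(-33) = 49 - 1*(-1/33) = 49 + 1/33 = 1618/33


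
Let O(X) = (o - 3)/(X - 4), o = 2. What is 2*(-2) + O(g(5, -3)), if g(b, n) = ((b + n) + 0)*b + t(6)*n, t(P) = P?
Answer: -47/12 ≈ -3.9167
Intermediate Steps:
g(b, n) = 6*n + b*(b + n) (g(b, n) = ((b + n) + 0)*b + 6*n = (b + n)*b + 6*n = b*(b + n) + 6*n = 6*n + b*(b + n))
O(X) = -1/(-4 + X) (O(X) = (2 - 3)/(X - 4) = -1/(-4 + X))
2*(-2) + O(g(5, -3)) = 2*(-2) - 1/(-4 + (5² + 6*(-3) + 5*(-3))) = -4 - 1/(-4 + (25 - 18 - 15)) = -4 - 1/(-4 - 8) = -4 - 1/(-12) = -4 - 1*(-1/12) = -4 + 1/12 = -47/12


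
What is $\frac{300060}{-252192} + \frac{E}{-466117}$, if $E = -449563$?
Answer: $- \frac{2207239577}{9795914872} \approx -0.22532$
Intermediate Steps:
$\frac{300060}{-252192} + \frac{E}{-466117} = \frac{300060}{-252192} - \frac{449563}{-466117} = 300060 \left(- \frac{1}{252192}\right) - - \frac{449563}{466117} = - \frac{25005}{21016} + \frac{449563}{466117} = - \frac{2207239577}{9795914872}$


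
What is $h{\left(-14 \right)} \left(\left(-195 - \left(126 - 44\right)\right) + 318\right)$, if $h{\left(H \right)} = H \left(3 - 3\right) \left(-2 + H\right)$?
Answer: $0$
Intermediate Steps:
$h{\left(H \right)} = 0$ ($h{\left(H \right)} = H 0 \left(-2 + H\right) = H 0 = 0$)
$h{\left(-14 \right)} \left(\left(-195 - \left(126 - 44\right)\right) + 318\right) = 0 \left(\left(-195 - \left(126 - 44\right)\right) + 318\right) = 0 \left(\left(-195 - 82\right) + 318\right) = 0 \left(-277 + 318\right) = 0 \cdot 41 = 0$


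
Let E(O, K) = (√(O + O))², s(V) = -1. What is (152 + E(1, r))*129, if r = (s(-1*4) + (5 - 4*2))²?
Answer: 19866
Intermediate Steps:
r = 16 (r = (-1 + (5 - 4*2))² = (-1 + (5 - 8))² = (-1 - 3)² = (-4)² = 16)
E(O, K) = 2*O (E(O, K) = (√(2*O))² = (√2*√O)² = 2*O)
(152 + E(1, r))*129 = (152 + 2*1)*129 = (152 + 2)*129 = 154*129 = 19866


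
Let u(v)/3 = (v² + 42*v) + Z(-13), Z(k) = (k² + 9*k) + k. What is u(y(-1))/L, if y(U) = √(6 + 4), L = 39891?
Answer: 49/13297 + 42*√10/13297 ≈ 0.013673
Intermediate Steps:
y(U) = √10
Z(k) = k² + 10*k
u(v) = 117 + 3*v² + 126*v (u(v) = 3*((v² + 42*v) - 13*(10 - 13)) = 3*((v² + 42*v) - 13*(-3)) = 3*((v² + 42*v) + 39) = 3*(39 + v² + 42*v) = 117 + 3*v² + 126*v)
u(y(-1))/L = (117 + 3*(√10)² + 126*√10)/39891 = (117 + 3*10 + 126*√10)*(1/39891) = (117 + 30 + 126*√10)*(1/39891) = (147 + 126*√10)*(1/39891) = 49/13297 + 42*√10/13297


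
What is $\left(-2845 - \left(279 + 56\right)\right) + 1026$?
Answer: $-2154$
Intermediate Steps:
$\left(-2845 - \left(279 + 56\right)\right) + 1026 = \left(-2845 - 335\right) + 1026 = -3180 + 1026 = -2154$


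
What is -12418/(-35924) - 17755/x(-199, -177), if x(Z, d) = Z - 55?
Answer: 11446157/162941 ≈ 70.247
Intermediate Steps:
x(Z, d) = -55 + Z
-12418/(-35924) - 17755/x(-199, -177) = -12418/(-35924) - 17755/(-55 - 199) = -12418*(-1/35924) - 17755/(-254) = 887/2566 - 17755*(-1/254) = 887/2566 + 17755/254 = 11446157/162941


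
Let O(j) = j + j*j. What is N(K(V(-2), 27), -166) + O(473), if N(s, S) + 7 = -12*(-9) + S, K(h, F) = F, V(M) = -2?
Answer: 224137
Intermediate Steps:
N(s, S) = 101 + S (N(s, S) = -7 + (-12*(-9) + S) = -7 + (108 + S) = 101 + S)
O(j) = j + j²
N(K(V(-2), 27), -166) + O(473) = (101 - 166) + 473*(1 + 473) = -65 + 473*474 = -65 + 224202 = 224137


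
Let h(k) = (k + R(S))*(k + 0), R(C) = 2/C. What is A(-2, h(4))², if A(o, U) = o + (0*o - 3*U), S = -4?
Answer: 1936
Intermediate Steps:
h(k) = k*(-½ + k) (h(k) = (k + 2/(-4))*(k + 0) = (k + 2*(-¼))*k = (k - ½)*k = (-½ + k)*k = k*(-½ + k))
A(o, U) = o - 3*U (A(o, U) = o + (0 - 3*U) = o - 3*U)
A(-2, h(4))² = (-2 - 12*(-½ + 4))² = (-2 - 12*7/2)² = (-2 - 3*14)² = (-2 - 42)² = (-44)² = 1936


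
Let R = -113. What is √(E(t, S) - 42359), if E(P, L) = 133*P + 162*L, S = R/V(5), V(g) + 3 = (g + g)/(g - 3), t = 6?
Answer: I*√50714 ≈ 225.2*I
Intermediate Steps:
V(g) = -3 + 2*g/(-3 + g) (V(g) = -3 + (g + g)/(g - 3) = -3 + (2*g)/(-3 + g) = -3 + 2*g/(-3 + g))
S = -113/2 (S = -113*(-3 + 5)/(9 - 1*5) = -113*2/(9 - 5) = -113/((½)*4) = -113/2 ≈ -56.500)
√(E(t, S) - 42359) = √((133*6 + 162*(-113/2)) - 42359) = √((798 - 9153) - 42359) = √(-8355 - 42359) = √(-50714) = I*√50714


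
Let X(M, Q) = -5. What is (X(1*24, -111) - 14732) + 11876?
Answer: -2861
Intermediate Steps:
(X(1*24, -111) - 14732) + 11876 = (-5 - 14732) + 11876 = -14737 + 11876 = -2861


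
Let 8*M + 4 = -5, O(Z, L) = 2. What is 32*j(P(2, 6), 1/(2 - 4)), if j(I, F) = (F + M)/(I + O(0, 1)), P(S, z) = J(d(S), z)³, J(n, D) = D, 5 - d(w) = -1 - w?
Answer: -26/109 ≈ -0.23853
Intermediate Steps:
d(w) = 6 + w (d(w) = 5 - (-1 - w) = 5 + (1 + w) = 6 + w)
M = -9/8 (M = -½ + (⅛)*(-5) = -½ - 5/8 = -9/8 ≈ -1.1250)
P(S, z) = z³
j(I, F) = (-9/8 + F)/(2 + I) (j(I, F) = (F - 9/8)/(I + 2) = (-9/8 + F)/(2 + I))
32*j(P(2, 6), 1/(2 - 4)) = 32*((-9/8 + 1/(2 - 4))/(2 + 6³)) = 32*((-9/8 + 1/(-2))/(2 + 216)) = 32*((-9/8 - ½)/218) = 32*((1/218)*(-13/8)) = 32*(-13/1744) = -26/109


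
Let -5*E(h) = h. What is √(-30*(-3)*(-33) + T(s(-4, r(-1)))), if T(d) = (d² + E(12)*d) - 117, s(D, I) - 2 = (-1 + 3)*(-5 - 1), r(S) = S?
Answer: I*√2963 ≈ 54.433*I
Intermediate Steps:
E(h) = -h/5
s(D, I) = -10 (s(D, I) = 2 + (-1 + 3)*(-5 - 1) = 2 + 2*(-6) = 2 - 12 = -10)
T(d) = -117 + d² - 12*d/5 (T(d) = (d² + (-⅕*12)*d) - 117 = (d² - 12*d/5) - 117 = -117 + d² - 12*d/5)
√(-30*(-3)*(-33) + T(s(-4, r(-1)))) = √(-30*(-3)*(-33) + (-117 + (-10)² - 12/5*(-10))) = √(90*(-33) + (-117 + 100 + 24)) = √(-2970 + 7) = √(-2963) = I*√2963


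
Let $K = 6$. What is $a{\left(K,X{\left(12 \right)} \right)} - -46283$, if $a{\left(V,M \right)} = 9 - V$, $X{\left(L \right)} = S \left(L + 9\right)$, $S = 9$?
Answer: $46286$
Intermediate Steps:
$X{\left(L \right)} = 81 + 9 L$ ($X{\left(L \right)} = 9 \left(L + 9\right) = 9 \left(9 + L\right) = 81 + 9 L$)
$a{\left(K,X{\left(12 \right)} \right)} - -46283 = \left(9 - 6\right) - -46283 = \left(9 - 6\right) + 46283 = 3 + 46283 = 46286$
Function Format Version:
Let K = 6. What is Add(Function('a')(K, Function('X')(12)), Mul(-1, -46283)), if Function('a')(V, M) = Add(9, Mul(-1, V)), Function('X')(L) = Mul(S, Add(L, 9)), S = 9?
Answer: 46286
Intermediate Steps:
Function('X')(L) = Add(81, Mul(9, L)) (Function('X')(L) = Mul(9, Add(L, 9)) = Mul(9, Add(9, L)) = Add(81, Mul(9, L)))
Add(Function('a')(K, Function('X')(12)), Mul(-1, -46283)) = Add(Add(9, Mul(-1, 6)), Mul(-1, -46283)) = Add(Add(9, -6), 46283) = Add(3, 46283) = 46286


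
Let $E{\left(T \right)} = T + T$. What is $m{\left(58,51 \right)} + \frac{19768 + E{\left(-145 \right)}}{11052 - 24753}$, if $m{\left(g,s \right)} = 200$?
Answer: $\frac{2720722}{13701} \approx 198.58$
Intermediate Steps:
$E{\left(T \right)} = 2 T$
$m{\left(58,51 \right)} + \frac{19768 + E{\left(-145 \right)}}{11052 - 24753} = 200 + \frac{19768 + 2 \left(-145\right)}{11052 - 24753} = 200 + \frac{19768 - 290}{-13701} = 200 + 19478 \left(- \frac{1}{13701}\right) = 200 - \frac{19478}{13701} = \frac{2720722}{13701}$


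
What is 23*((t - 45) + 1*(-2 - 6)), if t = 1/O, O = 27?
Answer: -32890/27 ≈ -1218.1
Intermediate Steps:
t = 1/27 ≈ 0.037037
23*((t - 45) + 1*(-2 - 6)) = 23*((1/27 - 45) + 1*(-2 - 6)) = 23*(-1214/27 + 1*(-8)) = 23*(-1214/27 - 8) = 23*(-1430/27) = -32890/27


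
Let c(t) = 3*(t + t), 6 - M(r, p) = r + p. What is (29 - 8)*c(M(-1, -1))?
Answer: 1008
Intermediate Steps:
M(r, p) = 6 - p - r (M(r, p) = 6 - (r + p) = 6 - (p + r) = 6 + (-p - r) = 6 - p - r)
c(t) = 6*t (c(t) = 3*(2*t) = 6*t)
(29 - 8)*c(M(-1, -1)) = (29 - 8)*(6*(6 - 1*(-1) - 1*(-1))) = 21*(6*(6 + 1 + 1)) = 21*(6*8) = 21*48 = 1008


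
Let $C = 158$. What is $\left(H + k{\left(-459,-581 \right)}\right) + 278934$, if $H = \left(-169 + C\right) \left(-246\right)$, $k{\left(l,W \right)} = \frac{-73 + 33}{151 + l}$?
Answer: $\frac{21686290}{77} \approx 2.8164 \cdot 10^{5}$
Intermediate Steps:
$k{\left(l,W \right)} = - \frac{40}{151 + l}$
$H = 2706$ ($H = \left(-169 + 158\right) \left(-246\right) = \left(-11\right) \left(-246\right) = 2706$)
$\left(H + k{\left(-459,-581 \right)}\right) + 278934 = \left(2706 - \frac{40}{151 - 459}\right) + 278934 = \left(2706 - \frac{40}{-308}\right) + 278934 = \left(2706 - - \frac{10}{77}\right) + 278934 = \left(2706 + \frac{10}{77}\right) + 278934 = \frac{208372}{77} + 278934 = \frac{21686290}{77}$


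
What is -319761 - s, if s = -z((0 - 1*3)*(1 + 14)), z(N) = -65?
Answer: -319826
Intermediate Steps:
s = 65 (s = -1*(-65) = 65)
-319761 - s = -319761 - 1*65 = -319761 - 65 = -319826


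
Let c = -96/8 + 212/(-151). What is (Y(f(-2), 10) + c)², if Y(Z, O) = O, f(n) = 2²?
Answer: 264196/22801 ≈ 11.587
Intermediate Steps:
f(n) = 4
c = -2024/151 (c = -96*⅛ + 212*(-1/151) = -12 - 212/151 = -2024/151 ≈ -13.404)
(Y(f(-2), 10) + c)² = (10 - 2024/151)² = (-514/151)² = 264196/22801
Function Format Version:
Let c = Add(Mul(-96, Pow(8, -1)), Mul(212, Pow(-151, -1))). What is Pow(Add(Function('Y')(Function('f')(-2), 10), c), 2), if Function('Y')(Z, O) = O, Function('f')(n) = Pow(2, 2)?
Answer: Rational(264196, 22801) ≈ 11.587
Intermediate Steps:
Function('f')(n) = 4
c = Rational(-2024, 151) (c = Add(Mul(-96, Rational(1, 8)), Mul(212, Rational(-1, 151))) = Add(-12, Rational(-212, 151)) = Rational(-2024, 151) ≈ -13.404)
Pow(Add(Function('Y')(Function('f')(-2), 10), c), 2) = Pow(Add(10, Rational(-2024, 151)), 2) = Pow(Rational(-514, 151), 2) = Rational(264196, 22801)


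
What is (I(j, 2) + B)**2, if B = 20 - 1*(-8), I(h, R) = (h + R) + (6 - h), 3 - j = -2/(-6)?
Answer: 1296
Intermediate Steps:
j = 8/3 (j = 3 - (-2)/(-6) = 3 - (-2)*(-1)/6 = 3 - 1*1/3 = 3 - 1/3 = 8/3 ≈ 2.6667)
I(h, R) = 6 + R (I(h, R) = (R + h) + (6 - h) = 6 + R)
B = 28 (B = 20 + 8 = 28)
(I(j, 2) + B)**2 = ((6 + 2) + 28)**2 = (8 + 28)**2 = 36**2 = 1296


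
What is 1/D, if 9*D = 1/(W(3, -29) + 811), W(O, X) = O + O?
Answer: 7353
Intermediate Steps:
W(O, X) = 2*O
D = 1/7353 (D = 1/(9*(2*3 + 811)) = 1/(9*(6 + 811)) = (1/9)/817 = (1/9)*(1/817) = 1/7353 ≈ 0.00013600)
1/D = 1/(1/7353) = 7353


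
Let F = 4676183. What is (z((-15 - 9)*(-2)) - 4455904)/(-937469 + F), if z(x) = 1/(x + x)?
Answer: -427766783/358916544 ≈ -1.1918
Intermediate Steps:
z(x) = 1/(2*x)
(z((-15 - 9)*(-2)) - 4455904)/(-937469 + F) = (1/(2*(((-15 - 9)*(-2)))) - 4455904)/(-937469 + 4676183) = (1/(2*((-24*(-2)))) - 4455904)/3738714 = ((½)/48 - 4455904)*(1/3738714) = ((½)*(1/48) - 4455904)*(1/3738714) = (1/96 - 4455904)*(1/3738714) = -427766783/96*1/3738714 = -427766783/358916544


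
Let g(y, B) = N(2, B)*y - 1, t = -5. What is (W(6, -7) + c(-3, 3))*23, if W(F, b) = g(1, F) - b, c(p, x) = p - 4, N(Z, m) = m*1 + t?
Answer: 0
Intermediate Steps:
N(Z, m) = -5 + m (N(Z, m) = m*1 - 5 = m - 5 = -5 + m)
c(p, x) = -4 + p
g(y, B) = -1 + y*(-5 + B) (g(y, B) = (-5 + B)*y - 1 = y*(-5 + B) - 1 = -1 + y*(-5 + B))
W(F, b) = -6 + F - b (W(F, b) = (-1 + 1*(-5 + F)) - b = (-1 + (-5 + F)) - b = (-6 + F) - b = -6 + F - b)
(W(6, -7) + c(-3, 3))*23 = ((-6 + 6 - 1*(-7)) + (-4 - 3))*23 = ((-6 + 6 + 7) - 7)*23 = (7 - 7)*23 = 0*23 = 0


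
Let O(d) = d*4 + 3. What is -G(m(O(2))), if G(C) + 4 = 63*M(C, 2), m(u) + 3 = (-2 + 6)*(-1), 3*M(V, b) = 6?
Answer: -122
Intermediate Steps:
M(V, b) = 2 (M(V, b) = (⅓)*6 = 2)
O(d) = 3 + 4*d (O(d) = 4*d + 3 = 3 + 4*d)
m(u) = -7 (m(u) = -3 + (-2 + 6)*(-1) = -3 + 4*(-1) = -3 - 4 = -7)
G(C) = 122 (G(C) = -4 + 63*2 = -4 + 126 = 122)
-G(m(O(2))) = -1*122 = -122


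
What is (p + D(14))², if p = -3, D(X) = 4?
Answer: 1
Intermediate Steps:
(p + D(14))² = (-3 + 4)² = 1² = 1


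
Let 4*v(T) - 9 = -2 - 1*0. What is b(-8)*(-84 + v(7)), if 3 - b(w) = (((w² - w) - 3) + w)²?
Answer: 611611/2 ≈ 3.0581e+5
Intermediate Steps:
v(T) = 7/4 (v(T) = 9/4 + (-2 - 1*0)/4 = 9/4 + (-2 + 0)/4 = 9/4 + (¼)*(-2) = 9/4 - ½ = 7/4)
b(w) = 3 - (-3 + w²)² (b(w) = 3 - (((w² - w) - 3) + w)² = 3 - ((-3 + w² - w) + w)² = 3 - (-3 + w²)²)
b(-8)*(-84 + v(7)) = (3 - (-3 + (-8)²)²)*(-84 + 7/4) = (3 - (-3 + 64)²)*(-329/4) = (3 - 1*61²)*(-329/4) = (3 - 1*3721)*(-329/4) = (3 - 3721)*(-329/4) = -3718*(-329/4) = 611611/2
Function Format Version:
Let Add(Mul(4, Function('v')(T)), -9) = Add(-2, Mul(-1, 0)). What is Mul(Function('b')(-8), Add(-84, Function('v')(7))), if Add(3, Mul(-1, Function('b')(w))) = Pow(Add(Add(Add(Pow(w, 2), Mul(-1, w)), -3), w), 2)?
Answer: Rational(611611, 2) ≈ 3.0581e+5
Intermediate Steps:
Function('v')(T) = Rational(7, 4) (Function('v')(T) = Add(Rational(9, 4), Mul(Rational(1, 4), Add(-2, Mul(-1, 0)))) = Add(Rational(9, 4), Mul(Rational(1, 4), Add(-2, 0))) = Add(Rational(9, 4), Mul(Rational(1, 4), -2)) = Add(Rational(9, 4), Rational(-1, 2)) = Rational(7, 4))
Function('b')(w) = Add(3, Mul(-1, Pow(Add(-3, Pow(w, 2)), 2))) (Function('b')(w) = Add(3, Mul(-1, Pow(Add(Add(Add(Pow(w, 2), Mul(-1, w)), -3), w), 2))) = Add(3, Mul(-1, Pow(Add(Add(-3, Pow(w, 2), Mul(-1, w)), w), 2))) = Add(3, Mul(-1, Pow(Add(-3, Pow(w, 2)), 2))))
Mul(Function('b')(-8), Add(-84, Function('v')(7))) = Mul(Add(3, Mul(-1, Pow(Add(-3, Pow(-8, 2)), 2))), Add(-84, Rational(7, 4))) = Mul(Add(3, Mul(-1, Pow(Add(-3, 64), 2))), Rational(-329, 4)) = Mul(Add(3, Mul(-1, Pow(61, 2))), Rational(-329, 4)) = Mul(Add(3, Mul(-1, 3721)), Rational(-329, 4)) = Mul(Add(3, -3721), Rational(-329, 4)) = Mul(-3718, Rational(-329, 4)) = Rational(611611, 2)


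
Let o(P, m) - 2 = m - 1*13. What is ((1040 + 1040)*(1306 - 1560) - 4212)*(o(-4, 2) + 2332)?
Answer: -1237071836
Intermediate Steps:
o(P, m) = -11 + m (o(P, m) = 2 + (m - 1*13) = 2 + (m - 13) = 2 + (-13 + m) = -11 + m)
((1040 + 1040)*(1306 - 1560) - 4212)*(o(-4, 2) + 2332) = ((1040 + 1040)*(1306 - 1560) - 4212)*((-11 + 2) + 2332) = (2080*(-254) - 4212)*(-9 + 2332) = (-528320 - 4212)*2323 = -532532*2323 = -1237071836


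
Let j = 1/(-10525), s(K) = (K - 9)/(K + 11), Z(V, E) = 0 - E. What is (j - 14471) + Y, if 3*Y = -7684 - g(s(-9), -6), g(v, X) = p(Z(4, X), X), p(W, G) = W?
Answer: -537859078/31575 ≈ -17034.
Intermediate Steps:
Z(V, E) = -E
s(K) = (-9 + K)/(11 + K)
j = -1/10525 ≈ -9.5012e-5
g(v, X) = -X
Y = -7690/3 (Y = (-7684 - (-1)*(-6))/3 = (-7684 - 1*6)/3 = (-7684 - 6)/3 = (1/3)*(-7690) = -7690/3 ≈ -2563.3)
(j - 14471) + Y = (-1/10525 - 14471) - 7690/3 = -152307276/10525 - 7690/3 = -537859078/31575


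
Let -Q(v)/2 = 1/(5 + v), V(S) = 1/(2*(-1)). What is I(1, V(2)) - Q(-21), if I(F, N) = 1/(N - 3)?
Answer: -23/56 ≈ -0.41071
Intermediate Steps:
V(S) = -½ (V(S) = 1/(-2) = -½)
I(F, N) = 1/(-3 + N)
Q(v) = -2/(5 + v)
I(1, V(2)) - Q(-21) = 1/(-3 - ½) - (-2)/(5 - 21) = 1/(-7/2) - (-2)/(-16) = -2/7 - (-2)*(-1)/16 = -2/7 - 1*⅛ = -2/7 - ⅛ = -23/56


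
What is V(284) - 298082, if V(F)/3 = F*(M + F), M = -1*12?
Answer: -66338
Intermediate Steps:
M = -12
V(F) = 3*F*(-12 + F) (V(F) = 3*(F*(-12 + F)) = 3*F*(-12 + F))
V(284) - 298082 = 3*284*(-12 + 284) - 298082 = 3*284*272 - 298082 = 231744 - 298082 = -66338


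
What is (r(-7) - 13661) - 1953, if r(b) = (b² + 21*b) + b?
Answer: -15719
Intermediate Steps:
r(b) = b² + 22*b
(r(-7) - 13661) - 1953 = (-7*(22 - 7) - 13661) - 1953 = (-7*15 - 13661) - 1953 = (-105 - 13661) - 1953 = -13766 - 1953 = -15719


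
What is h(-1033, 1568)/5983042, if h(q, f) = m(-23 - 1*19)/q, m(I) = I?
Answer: 21/3090241193 ≈ 6.7956e-9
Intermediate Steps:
h(q, f) = -42/q (h(q, f) = (-23 - 1*19)/q = (-23 - 19)/q = -42/q)
h(-1033, 1568)/5983042 = -42/(-1033)/5983042 = -42*(-1/1033)*(1/5983042) = (42/1033)*(1/5983042) = 21/3090241193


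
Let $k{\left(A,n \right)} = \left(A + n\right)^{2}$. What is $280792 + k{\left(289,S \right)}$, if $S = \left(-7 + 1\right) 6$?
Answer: $344801$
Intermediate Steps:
$S = -36$ ($S = \left(-6\right) 6 = -36$)
$280792 + k{\left(289,S \right)} = 280792 + \left(289 - 36\right)^{2} = 280792 + 253^{2} = 280792 + 64009 = 344801$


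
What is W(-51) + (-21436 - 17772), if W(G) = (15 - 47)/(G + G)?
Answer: -1999592/51 ≈ -39208.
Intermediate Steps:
W(G) = -16/G (W(G) = -32*1/(2*G) = -16/G)
W(-51) + (-21436 - 17772) = -16/(-51) + (-21436 - 17772) = -16*(-1/51) - 39208 = 16/51 - 39208 = -1999592/51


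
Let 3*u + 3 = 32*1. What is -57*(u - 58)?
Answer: 2755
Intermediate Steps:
u = 29/3 (u = -1 + (32*1)/3 = -1 + (⅓)*32 = -1 + 32/3 = 29/3 ≈ 9.6667)
-57*(u - 58) = -57*(29/3 - 58) = -57*(-145/3) = 2755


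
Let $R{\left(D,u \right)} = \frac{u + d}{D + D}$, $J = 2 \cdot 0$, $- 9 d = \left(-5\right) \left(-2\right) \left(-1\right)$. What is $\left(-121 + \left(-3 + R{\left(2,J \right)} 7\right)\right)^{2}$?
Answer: $\frac{4826809}{324} \approx 14898.0$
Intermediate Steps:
$d = \frac{10}{9}$ ($d = - \frac{\left(-5\right) \left(-2\right) \left(-1\right)}{9} = - \frac{10 \left(-1\right)}{9} = \left(- \frac{1}{9}\right) \left(-10\right) = \frac{10}{9} \approx 1.1111$)
$J = 0$
$R{\left(D,u \right)} = \frac{\frac{10}{9} + u}{2 D}$ ($R{\left(D,u \right)} = \frac{u + \frac{10}{9}}{D + D} = \frac{\frac{10}{9} + u}{2 D}$)
$\left(-121 + \left(-3 + R{\left(2,J \right)} 7\right)\right)^{2} = \left(-121 - \left(3 - \frac{10 + 9 \cdot 0}{18 \cdot 2} \cdot 7\right)\right)^{2} = \left(-121 - \left(3 - \frac{1}{18} \cdot \frac{1}{2} \left(10 + 0\right) 7\right)\right)^{2} = \left(-121 - \left(3 - \frac{1}{18} \cdot \frac{1}{2} \cdot 10 \cdot 7\right)\right)^{2} = \left(-121 + \left(-3 + \frac{5}{18} \cdot 7\right)\right)^{2} = \left(-121 + \left(-3 + \frac{35}{18}\right)\right)^{2} = \left(-121 - \frac{19}{18}\right)^{2} = \left(- \frac{2197}{18}\right)^{2} = \frac{4826809}{324}$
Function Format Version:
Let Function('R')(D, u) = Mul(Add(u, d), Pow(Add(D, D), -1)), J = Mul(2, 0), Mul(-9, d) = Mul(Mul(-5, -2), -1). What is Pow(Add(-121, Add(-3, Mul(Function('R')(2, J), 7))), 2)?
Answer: Rational(4826809, 324) ≈ 14898.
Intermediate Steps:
d = Rational(10, 9) (d = Mul(Rational(-1, 9), Mul(Mul(-5, -2), -1)) = Mul(Rational(-1, 9), Mul(10, -1)) = Mul(Rational(-1, 9), -10) = Rational(10, 9) ≈ 1.1111)
J = 0
Function('R')(D, u) = Mul(Rational(1, 2), Pow(D, -1), Add(Rational(10, 9), u)) (Function('R')(D, u) = Mul(Add(u, Rational(10, 9)), Pow(Add(D, D), -1)) = Mul(Add(Rational(10, 9), u), Pow(Mul(2, D), -1)) = Mul(Add(Rational(10, 9), u), Mul(Rational(1, 2), Pow(D, -1))) = Mul(Rational(1, 2), Pow(D, -1), Add(Rational(10, 9), u)))
Pow(Add(-121, Add(-3, Mul(Function('R')(2, J), 7))), 2) = Pow(Add(-121, Add(-3, Mul(Mul(Rational(1, 18), Pow(2, -1), Add(10, Mul(9, 0))), 7))), 2) = Pow(Add(-121, Add(-3, Mul(Mul(Rational(1, 18), Rational(1, 2), Add(10, 0)), 7))), 2) = Pow(Add(-121, Add(-3, Mul(Mul(Rational(1, 18), Rational(1, 2), 10), 7))), 2) = Pow(Add(-121, Add(-3, Mul(Rational(5, 18), 7))), 2) = Pow(Add(-121, Add(-3, Rational(35, 18))), 2) = Pow(Add(-121, Rational(-19, 18)), 2) = Pow(Rational(-2197, 18), 2) = Rational(4826809, 324)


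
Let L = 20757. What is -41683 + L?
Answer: -20926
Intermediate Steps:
-41683 + L = -41683 + 20757 = -20926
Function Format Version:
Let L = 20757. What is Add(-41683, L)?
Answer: -20926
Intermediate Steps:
Add(-41683, L) = Add(-41683, 20757) = -20926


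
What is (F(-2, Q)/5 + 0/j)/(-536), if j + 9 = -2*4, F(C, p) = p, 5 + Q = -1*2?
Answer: 7/2680 ≈ 0.0026119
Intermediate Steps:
Q = -7 (Q = -5 - 1*2 = -5 - 2 = -7)
j = -17 (j = -9 - 2*4 = -9 - 8 = -17)
(F(-2, Q)/5 + 0/j)/(-536) = (-7/5 + 0/(-17))/(-536) = -(-7*⅕ + 0*(-1/17))/536 = -(-7/5 + 0)/536 = -1/536*(-7/5) = 7/2680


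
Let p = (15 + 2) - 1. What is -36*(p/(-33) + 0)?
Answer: 192/11 ≈ 17.455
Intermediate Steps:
p = 16 (p = 17 - 1 = 16)
-36*(p/(-33) + 0) = -36*(16/(-33) + 0) = -36*(16*(-1/33) + 0) = -36*(-16/33 + 0) = -36*(-16/33) = 192/11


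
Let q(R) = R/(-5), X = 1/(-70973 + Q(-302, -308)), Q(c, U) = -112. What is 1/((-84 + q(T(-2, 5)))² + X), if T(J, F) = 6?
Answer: 355425/2580044287 ≈ 0.00013776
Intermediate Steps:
X = -1/71085 (X = 1/(-70973 - 112) = 1/(-71085) = -1/71085 ≈ -1.4068e-5)
q(R) = -R/5 (q(R) = R*(-⅕) = -R/5)
1/((-84 + q(T(-2, 5)))² + X) = 1/((-84 - ⅕*6)² - 1/71085) = 1/((-84 - 6/5)² - 1/71085) = 1/((-426/5)² - 1/71085) = 1/(181476/25 - 1/71085) = 1/(2580044287/355425) = 355425/2580044287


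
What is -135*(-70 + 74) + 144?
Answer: -396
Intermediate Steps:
-135*(-70 + 74) + 144 = -135*4 + 144 = -540 + 144 = -396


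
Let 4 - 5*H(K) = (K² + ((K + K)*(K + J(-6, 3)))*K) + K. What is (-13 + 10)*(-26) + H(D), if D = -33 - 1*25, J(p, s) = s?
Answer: 367128/5 ≈ 73426.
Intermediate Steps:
D = -58 (D = -33 - 25 = -58)
H(K) = ⅘ - K/5 - K²/5 - 2*K²*(3 + K)/5 (H(K) = ⅘ - ((K² + ((K + K)*(K + 3))*K) + K)/5 = ⅘ - ((K² + ((2*K)*(3 + K))*K) + K)/5 = ⅘ - ((K² + (2*K*(3 + K))*K) + K)/5 = ⅘ - ((K² + 2*K²*(3 + K)) + K)/5 = ⅘ - (K + K² + 2*K²*(3 + K))/5 = ⅘ + (-K/5 - K²/5 - 2*K²*(3 + K)/5) = ⅘ - K/5 - K²/5 - 2*K²*(3 + K)/5)
(-13 + 10)*(-26) + H(D) = (-13 + 10)*(-26) + (⅘ - 7/5*(-58)² - ⅖*(-58)³ - ⅕*(-58)) = -3*(-26) + (⅘ - 7/5*3364 - ⅖*(-195112) + 58/5) = 78 + (⅘ - 23548/5 + 390224/5 + 58/5) = 78 + 366738/5 = 367128/5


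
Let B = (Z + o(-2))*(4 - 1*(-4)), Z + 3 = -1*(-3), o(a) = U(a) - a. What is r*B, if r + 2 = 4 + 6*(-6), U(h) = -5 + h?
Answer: 1360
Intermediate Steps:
r = -34 (r = -2 + (4 + 6*(-6)) = -2 + (4 - 36) = -2 - 32 = -34)
o(a) = -5 (o(a) = (-5 + a) - a = -5)
Z = 0 (Z = -3 - 1*(-3) = -3 + 3 = 0)
B = -40 (B = (0 - 5)*(4 - 1*(-4)) = -5*(4 + 4) = -5*8 = -40)
r*B = -34*(-40) = 1360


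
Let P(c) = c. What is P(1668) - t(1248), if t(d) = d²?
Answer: -1555836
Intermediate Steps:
P(1668) - t(1248) = 1668 - 1*1248² = 1668 - 1*1557504 = 1668 - 1557504 = -1555836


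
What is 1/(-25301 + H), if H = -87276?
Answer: -1/112577 ≈ -8.8828e-6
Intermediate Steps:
1/(-25301 + H) = 1/(-25301 - 87276) = 1/(-112577) = -1/112577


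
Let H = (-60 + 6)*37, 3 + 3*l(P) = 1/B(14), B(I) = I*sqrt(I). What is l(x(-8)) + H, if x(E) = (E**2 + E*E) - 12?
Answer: -1999 + sqrt(14)/588 ≈ -1999.0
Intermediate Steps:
x(E) = -12 + 2*E**2 (x(E) = (E**2 + E**2) - 12 = 2*E**2 - 12 = -12 + 2*E**2)
B(I) = I**(3/2)
l(P) = -1 + sqrt(14)/588 (l(P) = -1 + 1/(3*(14**(3/2))) = -1 + 1/(3*((14*sqrt(14)))) = -1 + (sqrt(14)/196)/3 = -1 + sqrt(14)/588)
H = -1998 (H = -54*37 = -1998)
l(x(-8)) + H = (-1 + sqrt(14)/588) - 1998 = -1999 + sqrt(14)/588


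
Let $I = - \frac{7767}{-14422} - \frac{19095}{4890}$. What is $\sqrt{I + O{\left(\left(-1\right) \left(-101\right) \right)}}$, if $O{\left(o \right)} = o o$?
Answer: $\frac{\sqrt{14088527549640386}}{1175393} \approx 100.98$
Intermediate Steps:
$O{\left(o \right)} = o^{2}$
$I = - \frac{3956791}{1175393}$ ($I = \left(-7767\right) \left(- \frac{1}{14422}\right) - \frac{1273}{326} = \frac{7767}{14422} - \frac{1273}{326} = - \frac{3956791}{1175393} \approx -3.3664$)
$\sqrt{I + O{\left(\left(-1\right) \left(-101\right) \right)}} = \sqrt{- \frac{3956791}{1175393} + \left(\left(-1\right) \left(-101\right)\right)^{2}} = \sqrt{- \frac{3956791}{1175393} + 101^{2}} = \sqrt{- \frac{3956791}{1175393} + 10201} = \sqrt{\frac{11986227202}{1175393}} = \frac{\sqrt{14088527549640386}}{1175393}$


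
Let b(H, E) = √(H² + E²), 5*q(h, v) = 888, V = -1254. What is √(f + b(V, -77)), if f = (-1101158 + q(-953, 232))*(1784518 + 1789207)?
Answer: √(-3934601179990 + 11*√13045) ≈ 1.9836e+6*I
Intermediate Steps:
q(h, v) = 888/5 (q(h, v) = (⅕)*888 = 888/5)
f = -3934601179990 (f = (-1101158 + 888/5)*(1784518 + 1789207) = -5504902/5*3573725 = -3934601179990)
b(H, E) = √(E² + H²)
√(f + b(V, -77)) = √(-3934601179990 + √((-77)² + (-1254)²)) = √(-3934601179990 + √(5929 + 1572516)) = √(-3934601179990 + √1578445) = √(-3934601179990 + 11*√13045)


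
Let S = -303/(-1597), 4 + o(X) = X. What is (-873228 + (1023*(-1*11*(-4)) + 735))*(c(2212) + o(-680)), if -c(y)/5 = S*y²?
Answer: 6134863461222348/1597 ≈ 3.8415e+12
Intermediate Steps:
o(X) = -4 + X
S = 303/1597 (S = -303*(-1/1597) = 303/1597 ≈ 0.18973)
c(y) = -1515*y²/1597
(-873228 + (1023*(-1*11*(-4)) + 735))*(c(2212) + o(-680)) = (-873228 + (1023*(-1*11*(-4)) + 735))*(-1515/1597*2212² + (-4 - 680)) = (-873228 + (1023*(-11*(-4)) + 735))*(-1515/1597*4892944 - 684) = (-873228 + (1023*44 + 735))*(-7412810160/1597 - 684) = (-873228 + (45012 + 735))*(-7413902508/1597) = (-873228 + 45747)*(-7413902508/1597) = -827481*(-7413902508/1597) = 6134863461222348/1597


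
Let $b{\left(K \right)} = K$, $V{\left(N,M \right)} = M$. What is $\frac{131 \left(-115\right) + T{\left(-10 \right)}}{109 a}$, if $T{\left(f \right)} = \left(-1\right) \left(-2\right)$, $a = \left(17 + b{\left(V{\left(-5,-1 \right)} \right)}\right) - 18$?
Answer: $\frac{15063}{218} \approx 69.096$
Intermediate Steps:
$a = -2$ ($a = \left(17 - 1\right) - 18 = 16 - 18 = -2$)
$T{\left(f \right)} = 2$
$\frac{131 \left(-115\right) + T{\left(-10 \right)}}{109 a} = \frac{131 \left(-115\right) + 2}{109 \left(-2\right)} = \frac{-15065 + 2}{-218} = \left(-15063\right) \left(- \frac{1}{218}\right) = \frac{15063}{218}$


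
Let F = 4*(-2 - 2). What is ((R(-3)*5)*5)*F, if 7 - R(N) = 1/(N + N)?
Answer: -8600/3 ≈ -2866.7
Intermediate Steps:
R(N) = 7 - 1/(2*N) (R(N) = 7 - 1/(N + N) = 7 - 1/(2*N))
F = -16 (F = 4*(-4) = -16)
((R(-3)*5)*5)*F = (((7 - ½/(-3))*5)*5)*(-16) = (((7 - ½*(-⅓))*5)*5)*(-16) = (((7 + ⅙)*5)*5)*(-16) = (((43/6)*5)*5)*(-16) = ((215/6)*5)*(-16) = (1075/6)*(-16) = -8600/3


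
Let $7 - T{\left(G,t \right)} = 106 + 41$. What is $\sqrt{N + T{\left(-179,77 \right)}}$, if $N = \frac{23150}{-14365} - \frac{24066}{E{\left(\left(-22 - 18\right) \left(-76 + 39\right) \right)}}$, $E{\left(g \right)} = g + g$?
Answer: $\frac{i \sqrt{4004898408610}}{163540} \approx 12.237 i$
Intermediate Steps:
$T{\left(G,t \right)} = -140$ ($T{\left(G,t \right)} = 7 - \left(106 + 41\right) = 7 - 147 = -140$)
$E{\left(g \right)} = 2 g$
$N = - \frac{41423209}{4252040}$ ($N = \frac{23150}{-14365} - \frac{24066}{2 \left(-22 - 18\right) \left(-76 + 39\right)} = 23150 \left(- \frac{1}{14365}\right) - \frac{24066}{2 \left(\left(-40\right) \left(-37\right)\right)} = - \frac{4630}{2873} - \frac{24066}{2 \cdot 1480} = - \frac{4630}{2873} - \frac{24066}{2960} = - \frac{4630}{2873} - \frac{12033}{1480} = - \frac{41423209}{4252040} \approx -9.742$)
$\sqrt{N + T{\left(-179,77 \right)}} = \sqrt{- \frac{41423209}{4252040} - 140} = \sqrt{- \frac{636708809}{4252040}} = \frac{i \sqrt{4004898408610}}{163540}$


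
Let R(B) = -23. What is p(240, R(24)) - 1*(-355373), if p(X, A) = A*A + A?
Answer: 355879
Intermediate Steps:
p(X, A) = A + A² (p(X, A) = A² + A = A + A²)
p(240, R(24)) - 1*(-355373) = -23*(1 - 23) - 1*(-355373) = -23*(-22) + 355373 = 506 + 355373 = 355879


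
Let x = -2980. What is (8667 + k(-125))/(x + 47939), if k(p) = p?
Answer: 8542/44959 ≈ 0.19000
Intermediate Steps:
(8667 + k(-125))/(x + 47939) = (8667 - 125)/(-2980 + 47939) = 8542/44959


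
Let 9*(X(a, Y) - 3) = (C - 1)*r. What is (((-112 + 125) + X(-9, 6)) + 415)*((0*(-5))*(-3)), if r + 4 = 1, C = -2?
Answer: 0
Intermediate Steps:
r = -3 (r = -4 + 1 = -3)
X(a, Y) = 4 (X(a, Y) = 3 + ((-2 - 1)*(-3))/9 = 3 + (-3*(-3))/9 = 3 + (⅑)*9 = 3 + 1 = 4)
(((-112 + 125) + X(-9, 6)) + 415)*((0*(-5))*(-3)) = (((-112 + 125) + 4) + 415)*((0*(-5))*(-3)) = ((13 + 4) + 415)*(0*(-3)) = (17 + 415)*0 = 432*0 = 0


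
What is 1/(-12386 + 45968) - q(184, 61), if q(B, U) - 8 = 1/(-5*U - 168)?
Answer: -127040233/15884286 ≈ -7.9979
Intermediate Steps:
q(B, U) = 8 + 1/(-168 - 5*U) (q(B, U) = 8 + 1/(-5*U - 168) = 8 + 1/(-168 - 5*U))
1/(-12386 + 45968) - q(184, 61) = 1/(-12386 + 45968) - (1343 + 40*61)/(168 + 5*61) = 1/33582 - (1343 + 2440)/(168 + 305) = 1/33582 - 3783/473 = -127040233/15884286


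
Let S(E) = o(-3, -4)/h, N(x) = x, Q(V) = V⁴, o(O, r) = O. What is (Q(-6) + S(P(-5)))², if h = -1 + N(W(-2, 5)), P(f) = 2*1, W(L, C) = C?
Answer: 26842761/16 ≈ 1.6777e+6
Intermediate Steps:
P(f) = 2
h = 4 (h = -1 + 5 = 4)
S(E) = -¾ (S(E) = -3/4 = -3*¼ = -¾)
(Q(-6) + S(P(-5)))² = ((-6)⁴ - ¾)² = (1296 - ¾)² = (5181/4)² = 26842761/16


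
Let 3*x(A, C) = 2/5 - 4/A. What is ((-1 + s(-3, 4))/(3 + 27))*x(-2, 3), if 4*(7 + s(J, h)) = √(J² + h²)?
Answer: -9/50 ≈ -0.18000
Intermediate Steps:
s(J, h) = -7 + √(J² + h²)/4
x(A, C) = 2/15 - 4/(3*A) (x(A, C) = (2/5 - 4/A)/3 = (2*(⅕) - 4/A)/3 = (⅖ - 4/A)/3 = 2/15 - 4/(3*A))
((-1 + s(-3, 4))/(3 + 27))*x(-2, 3) = ((-1 + (-7 + √((-3)² + 4²)/4))/(3 + 27))*((2/15)*(-10 - 2)/(-2)) = ((-1 + (-7 + √(9 + 16)/4))/30)*((2/15)*(-½)*(-12)) = ((-1 + (-7 + √25/4))*(1/30))*(⅘) = ((-1 + (-7 + (¼)*5))*(1/30))*(⅘) = ((-1 + (-7 + 5/4))*(1/30))*(⅘) = ((-1 - 23/4)*(1/30))*(⅘) = -27/4*1/30*(⅘) = -9/40*⅘ = -9/50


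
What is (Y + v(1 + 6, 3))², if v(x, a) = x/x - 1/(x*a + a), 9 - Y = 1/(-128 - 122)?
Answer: 893232769/9000000 ≈ 99.248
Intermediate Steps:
Y = 2251/250 (Y = 9 - 1/(-128 - 122) = 9 - 1/(-250) = 9 - 1*(-1/250) = 9 + 1/250 = 2251/250 ≈ 9.0040)
v(x, a) = 1 - 1/(a + a*x) (v(x, a) = 1 - 1/(a*x + a) = 1 - 1/(a + a*x))
(Y + v(1 + 6, 3))² = (2251/250 + (-1 + 3 + 3*(1 + 6))/(3*(1 + (1 + 6))))² = (2251/250 + (-1 + 3 + 3*7)/(3*(1 + 7)))² = (2251/250 + (⅓)*(-1 + 3 + 21)/8)² = (2251/250 + (⅓)*(⅛)*23)² = (2251/250 + 23/24)² = (29887/3000)² = 893232769/9000000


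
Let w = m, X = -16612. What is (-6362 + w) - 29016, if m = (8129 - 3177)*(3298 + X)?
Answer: -65966306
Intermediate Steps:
m = -65930928 (m = (8129 - 3177)*(3298 - 16612) = 4952*(-13314) = -65930928)
w = -65930928
(-6362 + w) - 29016 = (-6362 - 65930928) - 29016 = -65937290 - 29016 = -65966306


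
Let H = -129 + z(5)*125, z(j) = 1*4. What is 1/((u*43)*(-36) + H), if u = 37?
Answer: -1/56905 ≈ -1.7573e-5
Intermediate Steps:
z(j) = 4
H = 371 (H = -129 + 4*125 = -129 + 500 = 371)
1/((u*43)*(-36) + H) = 1/((37*43)*(-36) + 371) = 1/(1591*(-36) + 371) = 1/(-57276 + 371) = 1/(-56905) = -1/56905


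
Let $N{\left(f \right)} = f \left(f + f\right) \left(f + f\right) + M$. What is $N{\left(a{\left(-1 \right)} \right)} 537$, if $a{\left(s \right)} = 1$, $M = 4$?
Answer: $4296$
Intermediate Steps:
$N{\left(f \right)} = 4 + 4 f^{3}$ ($N{\left(f \right)} = f \left(f + f\right) \left(f + f\right) + 4 = f 2 f 2 f + 4 = f 4 f^{2} + 4 = 4 f^{3} + 4 = 4 + 4 f^{3}$)
$N{\left(a{\left(-1 \right)} \right)} 537 = \left(4 + 4 \cdot 1^{3}\right) 537 = \left(4 + 4 \cdot 1\right) 537 = \left(4 + 4\right) 537 = 8 \cdot 537 = 4296$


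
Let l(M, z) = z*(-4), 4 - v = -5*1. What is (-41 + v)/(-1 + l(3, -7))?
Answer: -32/27 ≈ -1.1852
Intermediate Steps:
v = 9 (v = 4 - (-5) = 4 - 1*(-5) = 4 + 5 = 9)
l(M, z) = -4*z
(-41 + v)/(-1 + l(3, -7)) = (-41 + 9)/(-1 - 4*(-7)) = -32/(-1 + 28) = -32/27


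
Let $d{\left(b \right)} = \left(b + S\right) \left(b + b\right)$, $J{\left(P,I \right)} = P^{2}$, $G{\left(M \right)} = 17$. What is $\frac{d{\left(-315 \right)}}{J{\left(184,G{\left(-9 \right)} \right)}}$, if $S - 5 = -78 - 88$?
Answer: $\frac{37485}{4232} \approx 8.8575$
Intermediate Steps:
$S = -161$ ($S = 5 - 166 = -161$)
$d{\left(b \right)} = 2 b \left(-161 + b\right)$ ($d{\left(b \right)} = \left(b - 161\right) \left(b + b\right) = \left(-161 + b\right) 2 b = 2 b \left(-161 + b\right)$)
$\frac{d{\left(-315 \right)}}{J{\left(184,G{\left(-9 \right)} \right)}} = \frac{2 \left(-315\right) \left(-161 - 315\right)}{184^{2}} = \frac{2 \left(-315\right) \left(-476\right)}{33856} = 299880 \cdot \frac{1}{33856} = \frac{37485}{4232}$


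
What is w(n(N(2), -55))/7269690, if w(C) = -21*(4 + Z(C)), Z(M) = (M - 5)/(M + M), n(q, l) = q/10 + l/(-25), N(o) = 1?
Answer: -1099/111468580 ≈ -9.8593e-6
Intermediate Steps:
n(q, l) = -l/25 + q/10 (n(q, l) = q*(1/10) + l*(-1/25) = q/10 - l/25 = -l/25 + q/10)
Z(M) = (-5 + M)/(2*M) (Z(M) = (-5 + M)/((2*M)) = (-5 + M)*(1/(2*M)) = (-5 + M)/(2*M))
w(C) = -84 - 21*(-5 + C)/(2*C) (w(C) = -21*(4 + (-5 + C)/(2*C)) = -84 - 21*(-5 + C)/(2*C))
w(n(N(2), -55))/7269690 = (21*(5 - 9*(-1/25*(-55) + (1/10)*1))/(2*(-1/25*(-55) + (1/10)*1)))/7269690 = (21*(5 - 9*(11/5 + 1/10))/(2*(11/5 + 1/10)))*(1/7269690) = (21*(5 - 9*23/10)/(2*(23/10)))*(1/7269690) = ((21/2)*(10/23)*(5 - 207/10))*(1/7269690) = ((21/2)*(10/23)*(-157/10))*(1/7269690) = -3297/46*1/7269690 = -1099/111468580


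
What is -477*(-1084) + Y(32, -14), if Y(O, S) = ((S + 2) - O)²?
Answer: 519004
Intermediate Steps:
Y(O, S) = (2 + S - O)² (Y(O, S) = ((2 + S) - O)² = (2 + S - O)²)
-477*(-1084) + Y(32, -14) = -477*(-1084) + (2 - 14 - 1*32)² = 517068 + (2 - 14 - 32)² = 517068 + (-44)² = 517068 + 1936 = 519004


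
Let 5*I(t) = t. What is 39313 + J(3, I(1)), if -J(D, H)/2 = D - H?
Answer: 196537/5 ≈ 39307.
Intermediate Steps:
I(t) = t/5
J(D, H) = -2*D + 2*H (J(D, H) = -2*(D - H) = -2*D + 2*H)
39313 + J(3, I(1)) = 39313 + (-2*3 + 2*((1/5)*1)) = 39313 + (-6 + 2*(1/5)) = 39313 + (-6 + 2/5) = 39313 - 28/5 = 196537/5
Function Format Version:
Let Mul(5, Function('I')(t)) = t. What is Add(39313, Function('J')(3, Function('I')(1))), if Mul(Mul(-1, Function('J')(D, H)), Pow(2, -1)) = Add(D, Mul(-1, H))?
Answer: Rational(196537, 5) ≈ 39307.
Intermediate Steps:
Function('I')(t) = Mul(Rational(1, 5), t)
Function('J')(D, H) = Add(Mul(-2, D), Mul(2, H)) (Function('J')(D, H) = Mul(-2, Add(D, Mul(-1, H))) = Add(Mul(-2, D), Mul(2, H)))
Add(39313, Function('J')(3, Function('I')(1))) = Add(39313, Add(Mul(-2, 3), Mul(2, Mul(Rational(1, 5), 1)))) = Add(39313, Add(-6, Mul(2, Rational(1, 5)))) = Add(39313, Add(-6, Rational(2, 5))) = Add(39313, Rational(-28, 5)) = Rational(196537, 5)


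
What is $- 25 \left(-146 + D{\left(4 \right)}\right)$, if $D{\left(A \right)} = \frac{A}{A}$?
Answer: $3625$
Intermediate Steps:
$D{\left(A \right)} = 1$
$- 25 \left(-146 + D{\left(4 \right)}\right) = - 25 \left(-146 + 1\right) = \left(-25\right) \left(-145\right) = 3625$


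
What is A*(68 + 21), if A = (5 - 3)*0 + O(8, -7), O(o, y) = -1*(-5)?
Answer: 445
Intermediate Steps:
O(o, y) = 5
A = 5 (A = (5 - 3)*0 + 5 = 2*0 + 5 = 0 + 5 = 5)
A*(68 + 21) = 5*(68 + 21) = 5*89 = 445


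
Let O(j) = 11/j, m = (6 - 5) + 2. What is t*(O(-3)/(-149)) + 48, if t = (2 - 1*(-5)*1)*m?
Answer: 7229/149 ≈ 48.517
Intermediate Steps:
m = 3 (m = 1 + 2 = 3)
t = 21 (t = (2 - 1*(-5)*1)*3 = (2 + 5*1)*3 = (2 + 5)*3 = 7*3 = 21)
t*(O(-3)/(-149)) + 48 = 21*((11/(-3))/(-149)) + 48 = 21*((11*(-1/3))*(-1/149)) + 48 = 21*(-11/3*(-1/149)) + 48 = 21*(11/447) + 48 = 77/149 + 48 = 7229/149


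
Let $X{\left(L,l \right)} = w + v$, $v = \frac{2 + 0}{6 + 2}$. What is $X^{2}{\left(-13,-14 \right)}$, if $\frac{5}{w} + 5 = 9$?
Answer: $\frac{9}{4} \approx 2.25$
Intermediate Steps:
$v = \frac{1}{4}$ ($v = \frac{2}{8} = 2 \cdot \frac{1}{8} = \frac{1}{4} \approx 0.25$)
$w = \frac{5}{4}$ ($w = \frac{5}{-5 + 9} = \frac{5}{4} \approx 1.25$)
$X{\left(L,l \right)} = \frac{3}{2}$ ($X{\left(L,l \right)} = \frac{5}{4} + \frac{1}{4} = \frac{3}{2}$)
$X^{2}{\left(-13,-14 \right)} = \left(\frac{3}{2}\right)^{2} = \frac{9}{4}$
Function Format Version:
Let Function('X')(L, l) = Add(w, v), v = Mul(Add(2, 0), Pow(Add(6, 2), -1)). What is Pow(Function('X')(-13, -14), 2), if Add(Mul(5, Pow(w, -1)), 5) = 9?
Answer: Rational(9, 4) ≈ 2.2500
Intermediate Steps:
v = Rational(1, 4) (v = Mul(2, Pow(8, -1)) = Mul(2, Rational(1, 8)) = Rational(1, 4) ≈ 0.25000)
w = Rational(5, 4) (w = Mul(5, Pow(Add(-5, 9), -1)) = Mul(5, Pow(4, -1)) = Mul(5, Rational(1, 4)) = Rational(5, 4) ≈ 1.2500)
Function('X')(L, l) = Rational(3, 2) (Function('X')(L, l) = Add(Rational(5, 4), Rational(1, 4)) = Rational(3, 2))
Pow(Function('X')(-13, -14), 2) = Pow(Rational(3, 2), 2) = Rational(9, 4)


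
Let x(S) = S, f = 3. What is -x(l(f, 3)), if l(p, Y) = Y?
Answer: -3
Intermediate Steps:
-x(l(f, 3)) = -1*3 = -3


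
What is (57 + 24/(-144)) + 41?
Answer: 587/6 ≈ 97.833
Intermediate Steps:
(57 + 24/(-144)) + 41 = (57 + 24*(-1/144)) + 41 = (57 - ⅙) + 41 = 341/6 + 41 = 587/6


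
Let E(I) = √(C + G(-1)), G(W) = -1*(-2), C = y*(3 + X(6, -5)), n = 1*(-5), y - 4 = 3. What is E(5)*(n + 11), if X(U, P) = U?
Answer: 6*√65 ≈ 48.374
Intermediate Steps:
y = 7 (y = 4 + 3 = 7)
n = -5
C = 63 (C = 7*(3 + 6) = 7*9 = 63)
G(W) = 2
E(I) = √65 (E(I) = √(63 + 2) = √65)
E(5)*(n + 11) = √65*(-5 + 11) = √65*6 = 6*√65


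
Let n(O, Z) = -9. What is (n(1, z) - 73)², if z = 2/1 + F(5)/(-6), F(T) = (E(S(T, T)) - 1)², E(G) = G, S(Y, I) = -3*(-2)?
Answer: 6724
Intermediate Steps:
S(Y, I) = 6
F(T) = 25 (F(T) = (6 - 1)² = 5² = 25)
z = -13/6 (z = 2/1 + 25/(-6) = 2*1 + 25*(-⅙) = 2 - 25/6 = -13/6 ≈ -2.1667)
(n(1, z) - 73)² = (-9 - 73)² = (-82)² = 6724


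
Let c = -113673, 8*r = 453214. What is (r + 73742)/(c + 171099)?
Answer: 521575/229704 ≈ 2.2706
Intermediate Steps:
r = 226607/4 (r = (⅛)*453214 = 226607/4 ≈ 56652.)
(r + 73742)/(c + 171099) = (226607/4 + 73742)/(-113673 + 171099) = (521575/4)/57426 = (521575/4)*(1/57426) = 521575/229704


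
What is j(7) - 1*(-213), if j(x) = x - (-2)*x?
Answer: 234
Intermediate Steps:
j(x) = 3*x (j(x) = x + 2*x = 3*x)
j(7) - 1*(-213) = 3*7 - 1*(-213) = 21 + 213 = 234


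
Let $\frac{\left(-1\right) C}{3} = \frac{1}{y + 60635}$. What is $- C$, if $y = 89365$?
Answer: $\frac{1}{50000} \approx 2.0 \cdot 10^{-5}$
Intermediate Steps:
$C = - \frac{1}{50000}$ ($C = - \frac{3}{89365 + 60635} = - \frac{3}{150000} = \left(-3\right) \frac{1}{150000} = - \frac{1}{50000} \approx -2.0 \cdot 10^{-5}$)
$- C = \left(-1\right) \left(- \frac{1}{50000}\right) = \frac{1}{50000}$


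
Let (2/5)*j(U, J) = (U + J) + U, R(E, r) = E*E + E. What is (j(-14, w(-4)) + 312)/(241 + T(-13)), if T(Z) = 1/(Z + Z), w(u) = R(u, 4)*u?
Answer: 3172/6265 ≈ 0.50630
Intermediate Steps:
R(E, r) = E + E² (R(E, r) = E² + E = E + E²)
w(u) = u²*(1 + u) (w(u) = (u*(1 + u))*u = u²*(1 + u))
T(Z) = 1/(2*Z)
j(U, J) = 5*U + 5*J/2 (j(U, J) = 5*((U + J) + U)/2 = 5*((J + U) + U)/2 = 5*(J + 2*U)/2 = 5*U + 5*J/2)
(j(-14, w(-4)) + 312)/(241 + T(-13)) = ((5*(-14) + 5*((-4)²*(1 - 4))/2) + 312)/(241 + (½)/(-13)) = ((-70 + 5*(16*(-3))/2) + 312)/(241 + (½)*(-1/13)) = ((-70 + (5/2)*(-48)) + 312)/(241 - 1/26) = ((-70 - 120) + 312)/(6265/26) = (-190 + 312)*(26/6265) = 122*(26/6265) = 3172/6265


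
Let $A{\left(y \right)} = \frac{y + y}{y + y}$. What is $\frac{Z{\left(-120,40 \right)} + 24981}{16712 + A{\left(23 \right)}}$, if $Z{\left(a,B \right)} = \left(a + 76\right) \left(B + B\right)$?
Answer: $\frac{21461}{16713} \approx 1.2841$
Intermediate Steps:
$A{\left(y \right)} = 1$ ($A{\left(y \right)} = \frac{2 y}{2 y} = 2 y \frac{1}{2 y} = 1$)
$Z{\left(a,B \right)} = 2 B \left(76 + a\right)$ ($Z{\left(a,B \right)} = \left(76 + a\right) 2 B = 2 B \left(76 + a\right)$)
$\frac{Z{\left(-120,40 \right)} + 24981}{16712 + A{\left(23 \right)}} = \frac{2 \cdot 40 \left(76 - 120\right) + 24981}{16712 + 1} = \frac{2 \cdot 40 \left(-44\right) + 24981}{16713} = \left(-3520 + 24981\right) \frac{1}{16713} = 21461 \cdot \frac{1}{16713} = \frac{21461}{16713}$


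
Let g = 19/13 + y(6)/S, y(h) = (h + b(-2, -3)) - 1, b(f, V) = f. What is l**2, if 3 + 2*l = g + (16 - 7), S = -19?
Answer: 813604/61009 ≈ 13.336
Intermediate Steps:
y(h) = -3 + h (y(h) = (h - 2) - 1 = (-2 + h) - 1 = -3 + h)
g = 322/247 (g = 19/13 + (-3 + 6)/(-19) = 19*(1/13) + 3*(-1/19) = 19/13 - 3/19 = 322/247 ≈ 1.3036)
l = 902/247 (l = -3/2 + (322/247 + (16 - 7))/2 = -3/2 + (322/247 + 9)/2 = -3/2 + (1/2)*(2545/247) = -3/2 + 2545/494 = 902/247 ≈ 3.6518)
l**2 = (902/247)**2 = 813604/61009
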